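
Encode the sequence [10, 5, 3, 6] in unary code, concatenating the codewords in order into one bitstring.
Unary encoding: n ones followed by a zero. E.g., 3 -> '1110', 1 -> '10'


Encode each number as n ones followed by a terminating 0:
  10 -> 11111111110 (11 bits)
  5 -> 111110 (6 bits)
  3 -> 1110 (4 bits)
  6 -> 1111110 (7 bits)
Total length = 11 + 6 + 4 + 7 = 28 bits.

Unary([10, 5, 3, 6]) = 1111111111011111011101111110 (28 bits)


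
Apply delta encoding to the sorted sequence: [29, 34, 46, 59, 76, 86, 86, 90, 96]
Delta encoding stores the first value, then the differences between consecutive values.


First value: 29
Deltas:
  34 - 29 = 5
  46 - 34 = 12
  59 - 46 = 13
  76 - 59 = 17
  86 - 76 = 10
  86 - 86 = 0
  90 - 86 = 4
  96 - 90 = 6


Delta encoded: [29, 5, 12, 13, 17, 10, 0, 4, 6]


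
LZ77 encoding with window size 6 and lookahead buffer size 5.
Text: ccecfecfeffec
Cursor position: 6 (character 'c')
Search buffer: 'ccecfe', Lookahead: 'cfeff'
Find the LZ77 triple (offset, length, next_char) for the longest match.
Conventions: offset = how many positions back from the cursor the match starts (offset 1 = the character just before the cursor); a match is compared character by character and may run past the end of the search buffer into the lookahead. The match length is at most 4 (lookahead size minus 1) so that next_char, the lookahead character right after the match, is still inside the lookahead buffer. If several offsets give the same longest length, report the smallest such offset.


Try each offset into the search buffer:
  offset=1 (pos 5, char 'e'): match length 0
  offset=2 (pos 4, char 'f'): match length 0
  offset=3 (pos 3, char 'c'): match length 3
  offset=4 (pos 2, char 'e'): match length 0
  offset=5 (pos 1, char 'c'): match length 1
  offset=6 (pos 0, char 'c'): match length 1
Longest match has length 3 at offset 3.
next_char = character at position 6 + 3 = 9 -> 'f'

Best match: offset=3, length=3 (matching 'cfe' starting at position 3)
LZ77 triple: (3, 3, 'f')


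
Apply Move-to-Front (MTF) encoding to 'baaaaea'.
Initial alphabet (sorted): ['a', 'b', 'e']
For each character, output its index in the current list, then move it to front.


MTF encoding:
'b': index 1 in ['a', 'b', 'e'] -> ['b', 'a', 'e']
'a': index 1 in ['b', 'a', 'e'] -> ['a', 'b', 'e']
'a': index 0 in ['a', 'b', 'e'] -> ['a', 'b', 'e']
'a': index 0 in ['a', 'b', 'e'] -> ['a', 'b', 'e']
'a': index 0 in ['a', 'b', 'e'] -> ['a', 'b', 'e']
'e': index 2 in ['a', 'b', 'e'] -> ['e', 'a', 'b']
'a': index 1 in ['e', 'a', 'b'] -> ['a', 'e', 'b']


Output: [1, 1, 0, 0, 0, 2, 1]


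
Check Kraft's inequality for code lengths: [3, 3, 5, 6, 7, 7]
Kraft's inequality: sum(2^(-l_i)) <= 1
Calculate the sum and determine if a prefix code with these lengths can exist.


Sum = 2^(-3) + 2^(-3) + 2^(-5) + 2^(-6) + 2^(-7) + 2^(-7)
    = 0.125 + 0.125 + 0.03125 + 0.015625 + 0.0078125 + 0.0078125
    = 40/128 = 0.3125
Since 0.3125 <= 1, Kraft's inequality IS satisfied.
A prefix code with these lengths CAN exist.

Kraft sum = 0.3125. Satisfied.


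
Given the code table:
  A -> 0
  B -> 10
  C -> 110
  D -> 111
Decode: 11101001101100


Decoding:
111 -> D
0 -> A
10 -> B
0 -> A
110 -> C
110 -> C
0 -> A


Result: DABACCA


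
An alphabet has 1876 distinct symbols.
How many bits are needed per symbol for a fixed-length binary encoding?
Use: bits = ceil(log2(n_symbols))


log2(1876) = 10.8734
Bracket: 2^10 = 1024 < 1876 <= 2^11 = 2048
So ceil(log2(1876)) = 11

bits = ceil(log2(1876)) = ceil(10.8734) = 11 bits


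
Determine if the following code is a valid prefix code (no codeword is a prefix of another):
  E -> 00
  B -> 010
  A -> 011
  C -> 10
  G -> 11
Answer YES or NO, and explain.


Checking each pair (does one codeword prefix another?):
  E='00' vs B='010': no prefix
  E='00' vs A='011': no prefix
  E='00' vs C='10': no prefix
  E='00' vs G='11': no prefix
  B='010' vs E='00': no prefix
  B='010' vs A='011': no prefix
  B='010' vs C='10': no prefix
  B='010' vs G='11': no prefix
  A='011' vs E='00': no prefix
  A='011' vs B='010': no prefix
  A='011' vs C='10': no prefix
  A='011' vs G='11': no prefix
  C='10' vs E='00': no prefix
  C='10' vs B='010': no prefix
  C='10' vs A='011': no prefix
  C='10' vs G='11': no prefix
  G='11' vs E='00': no prefix
  G='11' vs B='010': no prefix
  G='11' vs A='011': no prefix
  G='11' vs C='10': no prefix
No violation found over all pairs.

YES -- this is a valid prefix code. No codeword is a prefix of any other codeword.


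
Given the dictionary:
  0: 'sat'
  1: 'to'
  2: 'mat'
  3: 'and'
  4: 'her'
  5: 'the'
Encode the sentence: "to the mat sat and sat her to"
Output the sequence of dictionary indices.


Look up each word in the dictionary:
  'to' -> 1
  'the' -> 5
  'mat' -> 2
  'sat' -> 0
  'and' -> 3
  'sat' -> 0
  'her' -> 4
  'to' -> 1

Encoded: [1, 5, 2, 0, 3, 0, 4, 1]


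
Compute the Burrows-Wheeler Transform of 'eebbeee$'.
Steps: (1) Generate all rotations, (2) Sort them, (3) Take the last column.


Rotations (sorted):
  0: $eebbeee -> last char: e
  1: bbeee$ee -> last char: e
  2: beee$eeb -> last char: b
  3: e$eebbee -> last char: e
  4: ebbeee$e -> last char: e
  5: ee$eebbe -> last char: e
  6: eebbeee$ -> last char: $
  7: eee$eebb -> last char: b


BWT = eebeee$b


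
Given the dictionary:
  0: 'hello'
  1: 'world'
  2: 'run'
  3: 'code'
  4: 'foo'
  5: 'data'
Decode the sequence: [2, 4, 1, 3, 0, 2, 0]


Look up each index in the dictionary:
  2 -> 'run'
  4 -> 'foo'
  1 -> 'world'
  3 -> 'code'
  0 -> 'hello'
  2 -> 'run'
  0 -> 'hello'

Decoded: "run foo world code hello run hello"


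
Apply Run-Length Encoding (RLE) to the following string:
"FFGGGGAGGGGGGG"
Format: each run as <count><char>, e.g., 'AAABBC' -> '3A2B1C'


Scanning runs left to right:
  i=0: run of 'F' x 2 -> '2F'
  i=2: run of 'G' x 4 -> '4G'
  i=6: run of 'A' x 1 -> '1A'
  i=7: run of 'G' x 7 -> '7G'

RLE = 2F4G1A7G


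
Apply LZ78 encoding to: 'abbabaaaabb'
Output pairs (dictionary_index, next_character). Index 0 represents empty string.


LZ78 encoding steps:
Dictionary: {0: ''}
Step 1: w='' (idx 0), next='a' -> output (0, 'a'), add 'a' as idx 1
Step 2: w='' (idx 0), next='b' -> output (0, 'b'), add 'b' as idx 2
Step 3: w='b' (idx 2), next='a' -> output (2, 'a'), add 'ba' as idx 3
Step 4: w='ba' (idx 3), next='a' -> output (3, 'a'), add 'baa' as idx 4
Step 5: w='a' (idx 1), next='a' -> output (1, 'a'), add 'aa' as idx 5
Step 6: w='b' (idx 2), next='b' -> output (2, 'b'), add 'bb' as idx 6


Encoded: [(0, 'a'), (0, 'b'), (2, 'a'), (3, 'a'), (1, 'a'), (2, 'b')]


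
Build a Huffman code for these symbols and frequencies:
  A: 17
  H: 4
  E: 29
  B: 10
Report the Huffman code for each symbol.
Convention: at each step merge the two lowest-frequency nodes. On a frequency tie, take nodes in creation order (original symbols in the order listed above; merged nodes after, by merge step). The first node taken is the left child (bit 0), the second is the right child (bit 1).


Huffman tree construction:
Step 1: Merge H(4) + B(10) = 14
Step 2: Merge (H+B)(14) + A(17) = 31
Step 3: Merge E(29) + ((H+B)+A)(31) = 60
Read each symbol's code off the tree from the root (left child = 0, right child = 1).

Codes:
  A: 11 (length 2)
  H: 100 (length 3)
  E: 0 (length 1)
  B: 101 (length 3)
Average code length: 105/60 = 1.7500 bits/symbol


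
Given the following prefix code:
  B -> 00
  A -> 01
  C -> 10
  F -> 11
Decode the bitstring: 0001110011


Decoding step by step:
Bits 00 -> B
Bits 01 -> A
Bits 11 -> F
Bits 00 -> B
Bits 11 -> F


Decoded message: BAFBF


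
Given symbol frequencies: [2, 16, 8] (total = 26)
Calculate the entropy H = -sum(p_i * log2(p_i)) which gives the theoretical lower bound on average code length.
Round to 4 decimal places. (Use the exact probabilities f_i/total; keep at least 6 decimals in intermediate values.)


Per-symbol terms -p_i * log2(p_i) with p_i = f_i/26:
  p = 2/26 = 0.076923: log2(p) = -3.700440, -p*log2(p) = 0.284649
  p = 16/26 = 0.615385: log2(p) = -0.700440, -p*log2(p) = 0.431040
  p = 8/26 = 0.307692: log2(p) = -1.700440, -p*log2(p) = 0.523212
H = 0.284649 + 0.431040 + 0.523212 = 1.238901

H = 1.2389 bits/symbol


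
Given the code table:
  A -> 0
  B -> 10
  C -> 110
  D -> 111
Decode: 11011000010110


Decoding:
110 -> C
110 -> C
0 -> A
0 -> A
0 -> A
10 -> B
110 -> C


Result: CCAAABC


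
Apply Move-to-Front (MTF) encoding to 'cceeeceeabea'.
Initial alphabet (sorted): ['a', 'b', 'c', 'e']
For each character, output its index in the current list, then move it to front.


MTF encoding:
'c': index 2 in ['a', 'b', 'c', 'e'] -> ['c', 'a', 'b', 'e']
'c': index 0 in ['c', 'a', 'b', 'e'] -> ['c', 'a', 'b', 'e']
'e': index 3 in ['c', 'a', 'b', 'e'] -> ['e', 'c', 'a', 'b']
'e': index 0 in ['e', 'c', 'a', 'b'] -> ['e', 'c', 'a', 'b']
'e': index 0 in ['e', 'c', 'a', 'b'] -> ['e', 'c', 'a', 'b']
'c': index 1 in ['e', 'c', 'a', 'b'] -> ['c', 'e', 'a', 'b']
'e': index 1 in ['c', 'e', 'a', 'b'] -> ['e', 'c', 'a', 'b']
'e': index 0 in ['e', 'c', 'a', 'b'] -> ['e', 'c', 'a', 'b']
'a': index 2 in ['e', 'c', 'a', 'b'] -> ['a', 'e', 'c', 'b']
'b': index 3 in ['a', 'e', 'c', 'b'] -> ['b', 'a', 'e', 'c']
'e': index 2 in ['b', 'a', 'e', 'c'] -> ['e', 'b', 'a', 'c']
'a': index 2 in ['e', 'b', 'a', 'c'] -> ['a', 'e', 'b', 'c']


Output: [2, 0, 3, 0, 0, 1, 1, 0, 2, 3, 2, 2]


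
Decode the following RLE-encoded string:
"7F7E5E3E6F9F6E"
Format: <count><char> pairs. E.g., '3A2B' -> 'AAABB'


Expanding each <count><char> pair:
  7F -> 'FFFFFFF'
  7E -> 'EEEEEEE'
  5E -> 'EEEEE'
  3E -> 'EEE'
  6F -> 'FFFFFF'
  9F -> 'FFFFFFFFF'
  6E -> 'EEEEEE'

Decoded = FFFFFFFEEEEEEEEEEEEEEEFFFFFFFFFFFFFFFEEEEEE


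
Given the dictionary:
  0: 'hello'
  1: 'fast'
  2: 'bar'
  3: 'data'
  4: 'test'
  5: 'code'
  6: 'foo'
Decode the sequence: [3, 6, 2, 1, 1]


Look up each index in the dictionary:
  3 -> 'data'
  6 -> 'foo'
  2 -> 'bar'
  1 -> 'fast'
  1 -> 'fast'

Decoded: "data foo bar fast fast"


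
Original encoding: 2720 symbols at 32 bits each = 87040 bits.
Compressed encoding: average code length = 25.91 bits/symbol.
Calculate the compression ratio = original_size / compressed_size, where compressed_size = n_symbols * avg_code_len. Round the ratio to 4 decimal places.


original_size = n_symbols * orig_bits = 2720 * 32 = 87040 bits
compressed_size = n_symbols * avg_code_len = 2720 * 25.91 = 70475.2 bits
ratio = original_size / compressed_size = 87040 / 70475.2 = 1.235

Compression ratio = 1.235


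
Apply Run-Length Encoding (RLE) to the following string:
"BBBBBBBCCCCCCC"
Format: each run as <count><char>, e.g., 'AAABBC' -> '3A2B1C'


Scanning runs left to right:
  i=0: run of 'B' x 7 -> '7B'
  i=7: run of 'C' x 7 -> '7C'

RLE = 7B7C


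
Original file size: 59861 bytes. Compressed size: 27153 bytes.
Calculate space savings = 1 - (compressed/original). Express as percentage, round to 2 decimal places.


ratio = compressed/original = 27153/59861 = 0.453601
savings = 1 - ratio = 1 - 0.453601 = 0.546399
as a percentage: 0.546399 * 100 = 54.64%

Space savings = 1 - 27153/59861 = 54.64%


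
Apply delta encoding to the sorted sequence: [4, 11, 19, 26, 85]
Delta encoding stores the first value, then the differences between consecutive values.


First value: 4
Deltas:
  11 - 4 = 7
  19 - 11 = 8
  26 - 19 = 7
  85 - 26 = 59


Delta encoded: [4, 7, 8, 7, 59]


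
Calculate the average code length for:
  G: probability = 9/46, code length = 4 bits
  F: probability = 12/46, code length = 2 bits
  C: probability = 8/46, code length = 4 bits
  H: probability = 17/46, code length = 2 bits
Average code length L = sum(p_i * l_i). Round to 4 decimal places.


Weighted contributions p_i * l_i:
  G: (9/46) * 4 = 36/46
  F: (12/46) * 2 = 24/46
  C: (8/46) * 4 = 32/46
  H: (17/46) * 2 = 34/46
Sum = (36 + 24 + 32 + 34)/46 = 126/46

L = 126/46 = 2.7391 bits/symbol


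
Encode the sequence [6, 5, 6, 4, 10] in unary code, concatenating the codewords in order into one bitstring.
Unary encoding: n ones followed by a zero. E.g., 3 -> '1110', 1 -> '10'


Encode each number as n ones followed by a terminating 0:
  6 -> 1111110 (7 bits)
  5 -> 111110 (6 bits)
  6 -> 1111110 (7 bits)
  4 -> 11110 (5 bits)
  10 -> 11111111110 (11 bits)
Total length = 7 + 6 + 7 + 5 + 11 = 36 bits.

Unary([6, 5, 6, 4, 10]) = 111111011111011111101111011111111110 (36 bits)


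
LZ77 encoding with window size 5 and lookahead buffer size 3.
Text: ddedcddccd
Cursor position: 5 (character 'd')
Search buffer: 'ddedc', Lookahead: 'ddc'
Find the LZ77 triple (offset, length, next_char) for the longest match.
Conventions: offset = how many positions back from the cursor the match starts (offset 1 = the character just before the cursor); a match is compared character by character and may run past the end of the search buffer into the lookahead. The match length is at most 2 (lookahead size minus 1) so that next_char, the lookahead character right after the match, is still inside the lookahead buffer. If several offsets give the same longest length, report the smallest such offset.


Try each offset into the search buffer:
  offset=1 (pos 4, char 'c'): match length 0
  offset=2 (pos 3, char 'd'): match length 1
  offset=3 (pos 2, char 'e'): match length 0
  offset=4 (pos 1, char 'd'): match length 1
  offset=5 (pos 0, char 'd'): match length 2
Longest match has length 2 at offset 5.
next_char = character at position 5 + 2 = 7 -> 'c'

Best match: offset=5, length=2 (matching 'dd' starting at position 0)
LZ77 triple: (5, 2, 'c')


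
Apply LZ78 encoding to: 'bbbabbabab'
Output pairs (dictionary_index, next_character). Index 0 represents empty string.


LZ78 encoding steps:
Dictionary: {0: ''}
Step 1: w='' (idx 0), next='b' -> output (0, 'b'), add 'b' as idx 1
Step 2: w='b' (idx 1), next='b' -> output (1, 'b'), add 'bb' as idx 2
Step 3: w='' (idx 0), next='a' -> output (0, 'a'), add 'a' as idx 3
Step 4: w='bb' (idx 2), next='a' -> output (2, 'a'), add 'bba' as idx 4
Step 5: w='b' (idx 1), next='a' -> output (1, 'a'), add 'ba' as idx 5
Step 6: w='b' (idx 1), end of input -> output (1, '')


Encoded: [(0, 'b'), (1, 'b'), (0, 'a'), (2, 'a'), (1, 'a'), (1, '')]


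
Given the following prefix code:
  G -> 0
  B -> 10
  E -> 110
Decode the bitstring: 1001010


Decoding step by step:
Bits 10 -> B
Bits 0 -> G
Bits 10 -> B
Bits 10 -> B


Decoded message: BGBB


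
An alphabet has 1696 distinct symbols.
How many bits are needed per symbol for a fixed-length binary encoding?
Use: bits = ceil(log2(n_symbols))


log2(1696) = 10.7279
Bracket: 2^10 = 1024 < 1696 <= 2^11 = 2048
So ceil(log2(1696)) = 11

bits = ceil(log2(1696)) = ceil(10.7279) = 11 bits


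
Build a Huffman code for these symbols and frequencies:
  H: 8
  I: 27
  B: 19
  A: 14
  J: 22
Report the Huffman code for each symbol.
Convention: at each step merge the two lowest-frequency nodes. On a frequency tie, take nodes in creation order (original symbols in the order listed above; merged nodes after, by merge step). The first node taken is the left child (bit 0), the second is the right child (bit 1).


Huffman tree construction:
Step 1: Merge H(8) + A(14) = 22
Step 2: Merge B(19) + J(22) = 41
Step 3: Merge (H+A)(22) + I(27) = 49
Step 4: Merge (B+J)(41) + ((H+A)+I)(49) = 90
Read each symbol's code off the tree from the root (left child = 0, right child = 1).

Codes:
  H: 100 (length 3)
  I: 11 (length 2)
  B: 00 (length 2)
  A: 101 (length 3)
  J: 01 (length 2)
Average code length: 202/90 = 2.2444 bits/symbol


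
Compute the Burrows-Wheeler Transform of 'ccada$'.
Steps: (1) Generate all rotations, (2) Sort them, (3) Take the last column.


Rotations (sorted):
  0: $ccada -> last char: a
  1: a$ccad -> last char: d
  2: ada$cc -> last char: c
  3: cada$c -> last char: c
  4: ccada$ -> last char: $
  5: da$cca -> last char: a


BWT = adcc$a


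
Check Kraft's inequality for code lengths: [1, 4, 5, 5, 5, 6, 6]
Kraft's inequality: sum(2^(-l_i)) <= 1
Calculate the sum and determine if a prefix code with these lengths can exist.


Sum = 2^(-1) + 2^(-4) + 2^(-5) + 2^(-5) + 2^(-5) + 2^(-6) + 2^(-6)
    = 0.5 + 0.0625 + 0.03125 + 0.03125 + 0.03125 + 0.015625 + 0.015625
    = 44/64 = 0.6875
Since 0.6875 <= 1, Kraft's inequality IS satisfied.
A prefix code with these lengths CAN exist.

Kraft sum = 0.6875. Satisfied.


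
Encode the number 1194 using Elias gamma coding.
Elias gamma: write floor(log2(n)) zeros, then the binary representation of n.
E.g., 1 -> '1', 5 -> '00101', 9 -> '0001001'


num_bits = floor(log2(1194)) + 1 = 11
leading_zeros = num_bits - 1 = 10
binary(1194) = 10010101010

Elias gamma(1194) = '0000000000' + '10010101010' = 000000000010010101010 (21 bits)


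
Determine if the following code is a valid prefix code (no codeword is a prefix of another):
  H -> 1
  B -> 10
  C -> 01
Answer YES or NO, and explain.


Checking each pair (does one codeword prefix another?):
  H='1' vs B='10': prefix -- VIOLATION

NO -- this is NOT a valid prefix code. H (1) is a prefix of B (10).


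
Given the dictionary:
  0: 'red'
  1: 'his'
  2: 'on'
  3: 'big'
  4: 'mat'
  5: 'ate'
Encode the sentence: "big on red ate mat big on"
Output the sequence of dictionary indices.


Look up each word in the dictionary:
  'big' -> 3
  'on' -> 2
  'red' -> 0
  'ate' -> 5
  'mat' -> 4
  'big' -> 3
  'on' -> 2

Encoded: [3, 2, 0, 5, 4, 3, 2]


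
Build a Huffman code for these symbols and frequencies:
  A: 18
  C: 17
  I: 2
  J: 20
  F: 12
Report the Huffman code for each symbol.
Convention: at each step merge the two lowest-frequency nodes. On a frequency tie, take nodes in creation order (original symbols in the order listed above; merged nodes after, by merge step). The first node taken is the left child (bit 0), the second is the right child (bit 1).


Huffman tree construction:
Step 1: Merge I(2) + F(12) = 14
Step 2: Merge (I+F)(14) + C(17) = 31
Step 3: Merge A(18) + J(20) = 38
Step 4: Merge ((I+F)+C)(31) + (A+J)(38) = 69
Read each symbol's code off the tree from the root (left child = 0, right child = 1).

Codes:
  A: 10 (length 2)
  C: 01 (length 2)
  I: 000 (length 3)
  J: 11 (length 2)
  F: 001 (length 3)
Average code length: 152/69 = 2.2029 bits/symbol


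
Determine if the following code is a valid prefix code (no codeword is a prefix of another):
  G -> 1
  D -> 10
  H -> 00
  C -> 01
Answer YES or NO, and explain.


Checking each pair (does one codeword prefix another?):
  G='1' vs D='10': prefix -- VIOLATION

NO -- this is NOT a valid prefix code. G (1) is a prefix of D (10).


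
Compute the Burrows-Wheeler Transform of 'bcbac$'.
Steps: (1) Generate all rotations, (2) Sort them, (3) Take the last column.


Rotations (sorted):
  0: $bcbac -> last char: c
  1: ac$bcb -> last char: b
  2: bac$bc -> last char: c
  3: bcbac$ -> last char: $
  4: c$bcba -> last char: a
  5: cbac$b -> last char: b


BWT = cbc$ab


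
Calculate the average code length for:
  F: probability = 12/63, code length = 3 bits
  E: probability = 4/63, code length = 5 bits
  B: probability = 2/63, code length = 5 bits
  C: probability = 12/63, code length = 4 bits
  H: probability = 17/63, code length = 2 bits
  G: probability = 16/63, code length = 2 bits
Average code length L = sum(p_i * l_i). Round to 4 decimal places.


Weighted contributions p_i * l_i:
  F: (12/63) * 3 = 36/63
  E: (4/63) * 5 = 20/63
  B: (2/63) * 5 = 10/63
  C: (12/63) * 4 = 48/63
  H: (17/63) * 2 = 34/63
  G: (16/63) * 2 = 32/63
Sum = (36 + 20 + 10 + 48 + 34 + 32)/63 = 180/63

L = 180/63 = 2.8571 bits/symbol


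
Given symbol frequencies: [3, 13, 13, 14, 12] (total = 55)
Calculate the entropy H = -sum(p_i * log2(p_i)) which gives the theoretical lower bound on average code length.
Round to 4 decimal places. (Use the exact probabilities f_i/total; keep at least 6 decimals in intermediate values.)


Per-symbol terms -p_i * log2(p_i) with p_i = f_i/55:
  p = 3/55 = 0.054545: log2(p) = -4.196397, -p*log2(p) = 0.228894
  p = 13/55 = 0.236364: log2(p) = -2.080920, -p*log2(p) = 0.491854
  p = 13/55 = 0.236364: log2(p) = -2.080920, -p*log2(p) = 0.491854
  p = 14/55 = 0.254545: log2(p) = -1.974005, -p*log2(p) = 0.502474
  p = 12/55 = 0.218182: log2(p) = -2.196397, -p*log2(p) = 0.479214
H = 0.228894 + 0.491854 + 0.491854 + 0.502474 + 0.479214 = 2.194290

H = 2.1943 bits/symbol


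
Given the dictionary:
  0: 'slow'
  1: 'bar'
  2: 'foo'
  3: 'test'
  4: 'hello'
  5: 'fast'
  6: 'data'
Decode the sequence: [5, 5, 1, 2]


Look up each index in the dictionary:
  5 -> 'fast'
  5 -> 'fast'
  1 -> 'bar'
  2 -> 'foo'

Decoded: "fast fast bar foo"


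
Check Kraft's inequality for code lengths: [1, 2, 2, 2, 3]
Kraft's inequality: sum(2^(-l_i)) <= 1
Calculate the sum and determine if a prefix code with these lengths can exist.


Sum = 2^(-1) + 2^(-2) + 2^(-2) + 2^(-2) + 2^(-3)
    = 0.5 + 0.25 + 0.25 + 0.25 + 0.125
    = 11/8 = 1.375
Since 1.375 > 1, Kraft's inequality is NOT satisfied.
A prefix code with these lengths CANNOT exist.

Kraft sum = 1.375. Not satisfied.


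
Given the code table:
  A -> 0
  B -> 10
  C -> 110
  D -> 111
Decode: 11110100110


Decoding:
111 -> D
10 -> B
10 -> B
0 -> A
110 -> C


Result: DBBAC


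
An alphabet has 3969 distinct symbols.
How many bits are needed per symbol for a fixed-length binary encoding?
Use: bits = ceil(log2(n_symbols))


log2(3969) = 11.9546
Bracket: 2^11 = 2048 < 3969 <= 2^12 = 4096
So ceil(log2(3969)) = 12

bits = ceil(log2(3969)) = ceil(11.9546) = 12 bits


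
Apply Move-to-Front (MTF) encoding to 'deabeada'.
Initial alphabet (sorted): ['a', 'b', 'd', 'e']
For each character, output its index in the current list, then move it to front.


MTF encoding:
'd': index 2 in ['a', 'b', 'd', 'e'] -> ['d', 'a', 'b', 'e']
'e': index 3 in ['d', 'a', 'b', 'e'] -> ['e', 'd', 'a', 'b']
'a': index 2 in ['e', 'd', 'a', 'b'] -> ['a', 'e', 'd', 'b']
'b': index 3 in ['a', 'e', 'd', 'b'] -> ['b', 'a', 'e', 'd']
'e': index 2 in ['b', 'a', 'e', 'd'] -> ['e', 'b', 'a', 'd']
'a': index 2 in ['e', 'b', 'a', 'd'] -> ['a', 'e', 'b', 'd']
'd': index 3 in ['a', 'e', 'b', 'd'] -> ['d', 'a', 'e', 'b']
'a': index 1 in ['d', 'a', 'e', 'b'] -> ['a', 'd', 'e', 'b']


Output: [2, 3, 2, 3, 2, 2, 3, 1]


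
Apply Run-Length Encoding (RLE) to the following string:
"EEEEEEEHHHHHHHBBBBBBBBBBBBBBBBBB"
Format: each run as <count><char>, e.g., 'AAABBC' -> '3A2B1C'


Scanning runs left to right:
  i=0: run of 'E' x 7 -> '7E'
  i=7: run of 'H' x 7 -> '7H'
  i=14: run of 'B' x 18 -> '18B'

RLE = 7E7H18B


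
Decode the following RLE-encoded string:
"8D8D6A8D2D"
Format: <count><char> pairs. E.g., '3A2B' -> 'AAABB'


Expanding each <count><char> pair:
  8D -> 'DDDDDDDD'
  8D -> 'DDDDDDDD'
  6A -> 'AAAAAA'
  8D -> 'DDDDDDDD'
  2D -> 'DD'

Decoded = DDDDDDDDDDDDDDDDAAAAAADDDDDDDDDD


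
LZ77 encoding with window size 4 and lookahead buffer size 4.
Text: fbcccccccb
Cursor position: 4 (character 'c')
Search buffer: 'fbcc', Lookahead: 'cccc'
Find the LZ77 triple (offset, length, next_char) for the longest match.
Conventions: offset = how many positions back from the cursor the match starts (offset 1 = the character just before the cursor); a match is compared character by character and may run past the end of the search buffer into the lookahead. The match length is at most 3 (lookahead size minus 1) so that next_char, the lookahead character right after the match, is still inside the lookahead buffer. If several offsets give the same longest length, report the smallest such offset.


Try each offset into the search buffer:
  offset=1 (pos 3, char 'c'): match length 3
  offset=2 (pos 2, char 'c'): match length 3
  offset=3 (pos 1, char 'b'): match length 0
  offset=4 (pos 0, char 'f'): match length 0
Longest match has length 3, found at offsets 1, 2; take the smallest, offset 1.
next_char = character at position 4 + 3 = 7 -> 'c'

Best match: offset=1, length=3 (matching 'ccc' starting at position 3)
LZ77 triple: (1, 3, 'c')


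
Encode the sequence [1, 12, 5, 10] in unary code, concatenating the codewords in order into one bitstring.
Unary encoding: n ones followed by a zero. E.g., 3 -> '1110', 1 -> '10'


Encode each number as n ones followed by a terminating 0:
  1 -> 10 (2 bits)
  12 -> 1111111111110 (13 bits)
  5 -> 111110 (6 bits)
  10 -> 11111111110 (11 bits)
Total length = 2 + 13 + 6 + 11 = 32 bits.

Unary([1, 12, 5, 10]) = 10111111111111011111011111111110 (32 bits)


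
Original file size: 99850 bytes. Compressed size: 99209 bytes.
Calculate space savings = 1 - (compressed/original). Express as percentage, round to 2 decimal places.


ratio = compressed/original = 99209/99850 = 0.99358
savings = 1 - ratio = 1 - 0.99358 = 0.00642
as a percentage: 0.00642 * 100 = 0.64%

Space savings = 1 - 99209/99850 = 0.64%


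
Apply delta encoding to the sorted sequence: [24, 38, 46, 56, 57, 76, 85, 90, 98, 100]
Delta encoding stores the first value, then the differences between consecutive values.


First value: 24
Deltas:
  38 - 24 = 14
  46 - 38 = 8
  56 - 46 = 10
  57 - 56 = 1
  76 - 57 = 19
  85 - 76 = 9
  90 - 85 = 5
  98 - 90 = 8
  100 - 98 = 2


Delta encoded: [24, 14, 8, 10, 1, 19, 9, 5, 8, 2]


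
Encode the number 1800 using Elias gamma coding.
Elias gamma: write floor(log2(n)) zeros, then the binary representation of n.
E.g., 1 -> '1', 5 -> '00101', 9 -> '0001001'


num_bits = floor(log2(1800)) + 1 = 11
leading_zeros = num_bits - 1 = 10
binary(1800) = 11100001000

Elias gamma(1800) = '0000000000' + '11100001000' = 000000000011100001000 (21 bits)


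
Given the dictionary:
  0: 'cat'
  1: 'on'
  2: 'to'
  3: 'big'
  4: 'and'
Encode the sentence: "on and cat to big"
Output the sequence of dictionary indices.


Look up each word in the dictionary:
  'on' -> 1
  'and' -> 4
  'cat' -> 0
  'to' -> 2
  'big' -> 3

Encoded: [1, 4, 0, 2, 3]


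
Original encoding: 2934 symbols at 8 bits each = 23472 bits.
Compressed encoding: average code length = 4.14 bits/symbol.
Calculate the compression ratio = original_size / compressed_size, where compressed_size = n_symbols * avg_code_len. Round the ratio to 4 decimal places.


original_size = n_symbols * orig_bits = 2934 * 8 = 23472 bits
compressed_size = n_symbols * avg_code_len = 2934 * 4.14 = 12146.76 bits
ratio = original_size / compressed_size = 23472 / 12146.76 = 1.9324

Compression ratio = 1.9324


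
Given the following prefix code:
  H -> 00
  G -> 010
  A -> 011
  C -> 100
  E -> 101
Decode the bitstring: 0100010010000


Decoding step by step:
Bits 010 -> G
Bits 00 -> H
Bits 100 -> C
Bits 100 -> C
Bits 00 -> H


Decoded message: GHCCH


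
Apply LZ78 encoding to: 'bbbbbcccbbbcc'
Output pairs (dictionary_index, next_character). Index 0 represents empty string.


LZ78 encoding steps:
Dictionary: {0: ''}
Step 1: w='' (idx 0), next='b' -> output (0, 'b'), add 'b' as idx 1
Step 2: w='b' (idx 1), next='b' -> output (1, 'b'), add 'bb' as idx 2
Step 3: w='bb' (idx 2), next='c' -> output (2, 'c'), add 'bbc' as idx 3
Step 4: w='' (idx 0), next='c' -> output (0, 'c'), add 'c' as idx 4
Step 5: w='c' (idx 4), next='b' -> output (4, 'b'), add 'cb' as idx 5
Step 6: w='bbc' (idx 3), next='c' -> output (3, 'c'), add 'bbcc' as idx 6


Encoded: [(0, 'b'), (1, 'b'), (2, 'c'), (0, 'c'), (4, 'b'), (3, 'c')]


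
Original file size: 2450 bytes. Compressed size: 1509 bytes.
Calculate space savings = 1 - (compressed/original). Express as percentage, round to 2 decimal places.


ratio = compressed/original = 1509/2450 = 0.615918
savings = 1 - ratio = 1 - 0.615918 = 0.384082
as a percentage: 0.384082 * 100 = 38.41%

Space savings = 1 - 1509/2450 = 38.41%


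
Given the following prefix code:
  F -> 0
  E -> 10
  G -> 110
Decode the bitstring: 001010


Decoding step by step:
Bits 0 -> F
Bits 0 -> F
Bits 10 -> E
Bits 10 -> E


Decoded message: FFEE


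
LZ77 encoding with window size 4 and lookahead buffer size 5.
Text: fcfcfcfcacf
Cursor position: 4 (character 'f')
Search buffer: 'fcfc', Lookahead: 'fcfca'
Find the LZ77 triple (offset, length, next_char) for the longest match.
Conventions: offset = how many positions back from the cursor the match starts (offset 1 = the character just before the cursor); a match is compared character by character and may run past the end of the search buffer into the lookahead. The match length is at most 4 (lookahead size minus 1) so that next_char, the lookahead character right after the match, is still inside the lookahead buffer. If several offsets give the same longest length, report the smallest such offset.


Try each offset into the search buffer:
  offset=1 (pos 3, char 'c'): match length 0
  offset=2 (pos 2, char 'f'): match length 4
  offset=3 (pos 1, char 'c'): match length 0
  offset=4 (pos 0, char 'f'): match length 4
Longest match has length 4, found at offsets 2, 4; take the smallest, offset 2.
next_char = character at position 4 + 4 = 8 -> 'a'

Best match: offset=2, length=4 (matching 'fcfc' starting at position 2)
LZ77 triple: (2, 4, 'a')


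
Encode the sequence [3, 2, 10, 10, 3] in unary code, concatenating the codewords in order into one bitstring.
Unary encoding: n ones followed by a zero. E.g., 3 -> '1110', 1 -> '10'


Encode each number as n ones followed by a terminating 0:
  3 -> 1110 (4 bits)
  2 -> 110 (3 bits)
  10 -> 11111111110 (11 bits)
  10 -> 11111111110 (11 bits)
  3 -> 1110 (4 bits)
Total length = 4 + 3 + 11 + 11 + 4 = 33 bits.

Unary([3, 2, 10, 10, 3]) = 111011011111111110111111111101110 (33 bits)


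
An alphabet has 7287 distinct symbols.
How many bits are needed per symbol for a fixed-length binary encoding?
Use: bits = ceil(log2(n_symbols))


log2(7287) = 12.8311
Bracket: 2^12 = 4096 < 7287 <= 2^13 = 8192
So ceil(log2(7287)) = 13

bits = ceil(log2(7287)) = ceil(12.8311) = 13 bits


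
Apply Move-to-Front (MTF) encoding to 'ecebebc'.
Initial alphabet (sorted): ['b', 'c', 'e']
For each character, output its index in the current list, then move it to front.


MTF encoding:
'e': index 2 in ['b', 'c', 'e'] -> ['e', 'b', 'c']
'c': index 2 in ['e', 'b', 'c'] -> ['c', 'e', 'b']
'e': index 1 in ['c', 'e', 'b'] -> ['e', 'c', 'b']
'b': index 2 in ['e', 'c', 'b'] -> ['b', 'e', 'c']
'e': index 1 in ['b', 'e', 'c'] -> ['e', 'b', 'c']
'b': index 1 in ['e', 'b', 'c'] -> ['b', 'e', 'c']
'c': index 2 in ['b', 'e', 'c'] -> ['c', 'b', 'e']


Output: [2, 2, 1, 2, 1, 1, 2]


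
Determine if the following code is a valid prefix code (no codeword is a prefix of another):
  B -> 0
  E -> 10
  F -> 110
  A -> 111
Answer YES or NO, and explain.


Checking each pair (does one codeword prefix another?):
  B='0' vs E='10': no prefix
  B='0' vs F='110': no prefix
  B='0' vs A='111': no prefix
  E='10' vs B='0': no prefix
  E='10' vs F='110': no prefix
  E='10' vs A='111': no prefix
  F='110' vs B='0': no prefix
  F='110' vs E='10': no prefix
  F='110' vs A='111': no prefix
  A='111' vs B='0': no prefix
  A='111' vs E='10': no prefix
  A='111' vs F='110': no prefix
No violation found over all pairs.

YES -- this is a valid prefix code. No codeword is a prefix of any other codeword.


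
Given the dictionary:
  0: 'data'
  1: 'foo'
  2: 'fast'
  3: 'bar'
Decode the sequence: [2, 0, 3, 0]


Look up each index in the dictionary:
  2 -> 'fast'
  0 -> 'data'
  3 -> 'bar'
  0 -> 'data'

Decoded: "fast data bar data"


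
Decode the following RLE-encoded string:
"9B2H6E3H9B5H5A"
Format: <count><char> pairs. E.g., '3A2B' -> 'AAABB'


Expanding each <count><char> pair:
  9B -> 'BBBBBBBBB'
  2H -> 'HH'
  6E -> 'EEEEEE'
  3H -> 'HHH'
  9B -> 'BBBBBBBBB'
  5H -> 'HHHHH'
  5A -> 'AAAAA'

Decoded = BBBBBBBBBHHEEEEEEHHHBBBBBBBBBHHHHHAAAAA


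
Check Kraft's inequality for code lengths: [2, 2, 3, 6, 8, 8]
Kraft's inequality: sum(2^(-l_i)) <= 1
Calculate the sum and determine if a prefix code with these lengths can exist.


Sum = 2^(-2) + 2^(-2) + 2^(-3) + 2^(-6) + 2^(-8) + 2^(-8)
    = 0.25 + 0.25 + 0.125 + 0.015625 + 0.00390625 + 0.00390625
    = 166/256 = 0.6484375
Since 0.6484375 <= 1, Kraft's inequality IS satisfied.
A prefix code with these lengths CAN exist.

Kraft sum = 0.6484375. Satisfied.


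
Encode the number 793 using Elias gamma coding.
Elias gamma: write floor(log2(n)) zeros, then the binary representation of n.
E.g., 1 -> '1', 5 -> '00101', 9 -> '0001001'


num_bits = floor(log2(793)) + 1 = 10
leading_zeros = num_bits - 1 = 9
binary(793) = 1100011001

Elias gamma(793) = '000000000' + '1100011001' = 0000000001100011001 (19 bits)


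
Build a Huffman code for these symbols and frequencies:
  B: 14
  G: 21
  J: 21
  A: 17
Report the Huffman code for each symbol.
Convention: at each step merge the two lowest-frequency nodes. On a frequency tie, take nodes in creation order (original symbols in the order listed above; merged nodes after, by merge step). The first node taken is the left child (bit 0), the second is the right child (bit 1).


Huffman tree construction:
Step 1: Merge B(14) + A(17) = 31
Step 2: Merge G(21) + J(21) = 42
Step 3: Merge (B+A)(31) + (G+J)(42) = 73
Read each symbol's code off the tree from the root (left child = 0, right child = 1).

Codes:
  B: 00 (length 2)
  G: 10 (length 2)
  J: 11 (length 2)
  A: 01 (length 2)
Average code length: 146/73 = 2.0000 bits/symbol


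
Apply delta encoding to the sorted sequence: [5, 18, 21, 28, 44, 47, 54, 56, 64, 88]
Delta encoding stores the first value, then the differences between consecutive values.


First value: 5
Deltas:
  18 - 5 = 13
  21 - 18 = 3
  28 - 21 = 7
  44 - 28 = 16
  47 - 44 = 3
  54 - 47 = 7
  56 - 54 = 2
  64 - 56 = 8
  88 - 64 = 24


Delta encoded: [5, 13, 3, 7, 16, 3, 7, 2, 8, 24]


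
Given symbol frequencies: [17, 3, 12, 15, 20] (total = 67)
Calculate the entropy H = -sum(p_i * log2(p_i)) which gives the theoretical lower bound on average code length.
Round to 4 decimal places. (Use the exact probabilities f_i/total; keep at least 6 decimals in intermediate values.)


Per-symbol terms -p_i * log2(p_i) with p_i = f_i/67:
  p = 17/67 = 0.253731: log2(p) = -1.978626, -p*log2(p) = 0.502040
  p = 3/67 = 0.044776: log2(p) = -4.481127, -p*log2(p) = 0.200647
  p = 12/67 = 0.179104: log2(p) = -2.481127, -p*log2(p) = 0.444381
  p = 15/67 = 0.223881: log2(p) = -2.159199, -p*log2(p) = 0.483403
  p = 20/67 = 0.298507: log2(p) = -1.744161, -p*log2(p) = 0.520645
H = 0.502040 + 0.200647 + 0.444381 + 0.483403 + 0.520645 = 2.151116

H = 2.1511 bits/symbol


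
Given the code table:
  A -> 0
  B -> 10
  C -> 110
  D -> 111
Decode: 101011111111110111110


Decoding:
10 -> B
10 -> B
111 -> D
111 -> D
111 -> D
10 -> B
111 -> D
110 -> C


Result: BBDDDBDC


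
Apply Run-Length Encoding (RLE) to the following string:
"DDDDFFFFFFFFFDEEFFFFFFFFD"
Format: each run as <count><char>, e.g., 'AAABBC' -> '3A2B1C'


Scanning runs left to right:
  i=0: run of 'D' x 4 -> '4D'
  i=4: run of 'F' x 9 -> '9F'
  i=13: run of 'D' x 1 -> '1D'
  i=14: run of 'E' x 2 -> '2E'
  i=16: run of 'F' x 8 -> '8F'
  i=24: run of 'D' x 1 -> '1D'

RLE = 4D9F1D2E8F1D


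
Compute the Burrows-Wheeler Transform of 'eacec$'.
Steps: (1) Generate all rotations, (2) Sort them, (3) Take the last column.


Rotations (sorted):
  0: $eacec -> last char: c
  1: acec$e -> last char: e
  2: c$eace -> last char: e
  3: cec$ea -> last char: a
  4: eacec$ -> last char: $
  5: ec$eac -> last char: c


BWT = ceea$c


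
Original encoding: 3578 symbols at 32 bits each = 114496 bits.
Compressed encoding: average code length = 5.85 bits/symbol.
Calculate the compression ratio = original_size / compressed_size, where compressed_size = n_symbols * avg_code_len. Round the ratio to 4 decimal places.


original_size = n_symbols * orig_bits = 3578 * 32 = 114496 bits
compressed_size = n_symbols * avg_code_len = 3578 * 5.85 = 20931.3 bits
ratio = original_size / compressed_size = 114496 / 20931.3 = 5.4701

Compression ratio = 5.4701


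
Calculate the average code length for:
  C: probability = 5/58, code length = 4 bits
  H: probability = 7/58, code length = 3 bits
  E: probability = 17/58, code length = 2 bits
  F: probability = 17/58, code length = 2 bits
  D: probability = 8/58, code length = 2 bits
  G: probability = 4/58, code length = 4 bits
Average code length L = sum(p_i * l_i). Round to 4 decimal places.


Weighted contributions p_i * l_i:
  C: (5/58) * 4 = 20/58
  H: (7/58) * 3 = 21/58
  E: (17/58) * 2 = 34/58
  F: (17/58) * 2 = 34/58
  D: (8/58) * 2 = 16/58
  G: (4/58) * 4 = 16/58
Sum = (20 + 21 + 34 + 34 + 16 + 16)/58 = 141/58

L = 141/58 = 2.4310 bits/symbol


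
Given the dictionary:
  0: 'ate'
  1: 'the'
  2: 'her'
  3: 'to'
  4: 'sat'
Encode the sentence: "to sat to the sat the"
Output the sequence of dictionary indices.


Look up each word in the dictionary:
  'to' -> 3
  'sat' -> 4
  'to' -> 3
  'the' -> 1
  'sat' -> 4
  'the' -> 1

Encoded: [3, 4, 3, 1, 4, 1]


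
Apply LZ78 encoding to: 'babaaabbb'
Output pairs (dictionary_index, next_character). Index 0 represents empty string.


LZ78 encoding steps:
Dictionary: {0: ''}
Step 1: w='' (idx 0), next='b' -> output (0, 'b'), add 'b' as idx 1
Step 2: w='' (idx 0), next='a' -> output (0, 'a'), add 'a' as idx 2
Step 3: w='b' (idx 1), next='a' -> output (1, 'a'), add 'ba' as idx 3
Step 4: w='a' (idx 2), next='a' -> output (2, 'a'), add 'aa' as idx 4
Step 5: w='b' (idx 1), next='b' -> output (1, 'b'), add 'bb' as idx 5
Step 6: w='b' (idx 1), end of input -> output (1, '')


Encoded: [(0, 'b'), (0, 'a'), (1, 'a'), (2, 'a'), (1, 'b'), (1, '')]


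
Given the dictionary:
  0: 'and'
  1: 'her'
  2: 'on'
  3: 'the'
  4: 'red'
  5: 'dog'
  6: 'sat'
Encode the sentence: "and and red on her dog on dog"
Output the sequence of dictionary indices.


Look up each word in the dictionary:
  'and' -> 0
  'and' -> 0
  'red' -> 4
  'on' -> 2
  'her' -> 1
  'dog' -> 5
  'on' -> 2
  'dog' -> 5

Encoded: [0, 0, 4, 2, 1, 5, 2, 5]


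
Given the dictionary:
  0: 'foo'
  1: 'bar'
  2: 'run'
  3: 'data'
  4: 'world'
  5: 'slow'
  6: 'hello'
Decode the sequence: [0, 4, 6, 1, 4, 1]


Look up each index in the dictionary:
  0 -> 'foo'
  4 -> 'world'
  6 -> 'hello'
  1 -> 'bar'
  4 -> 'world'
  1 -> 'bar'

Decoded: "foo world hello bar world bar"


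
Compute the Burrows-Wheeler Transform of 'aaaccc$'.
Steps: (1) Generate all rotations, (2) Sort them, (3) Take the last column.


Rotations (sorted):
  0: $aaaccc -> last char: c
  1: aaaccc$ -> last char: $
  2: aaccc$a -> last char: a
  3: accc$aa -> last char: a
  4: c$aaacc -> last char: c
  5: cc$aaac -> last char: c
  6: ccc$aaa -> last char: a


BWT = c$aacca


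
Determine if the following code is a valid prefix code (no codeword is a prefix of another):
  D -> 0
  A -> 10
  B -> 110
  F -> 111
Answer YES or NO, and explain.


Checking each pair (does one codeword prefix another?):
  D='0' vs A='10': no prefix
  D='0' vs B='110': no prefix
  D='0' vs F='111': no prefix
  A='10' vs D='0': no prefix
  A='10' vs B='110': no prefix
  A='10' vs F='111': no prefix
  B='110' vs D='0': no prefix
  B='110' vs A='10': no prefix
  B='110' vs F='111': no prefix
  F='111' vs D='0': no prefix
  F='111' vs A='10': no prefix
  F='111' vs B='110': no prefix
No violation found over all pairs.

YES -- this is a valid prefix code. No codeword is a prefix of any other codeword.


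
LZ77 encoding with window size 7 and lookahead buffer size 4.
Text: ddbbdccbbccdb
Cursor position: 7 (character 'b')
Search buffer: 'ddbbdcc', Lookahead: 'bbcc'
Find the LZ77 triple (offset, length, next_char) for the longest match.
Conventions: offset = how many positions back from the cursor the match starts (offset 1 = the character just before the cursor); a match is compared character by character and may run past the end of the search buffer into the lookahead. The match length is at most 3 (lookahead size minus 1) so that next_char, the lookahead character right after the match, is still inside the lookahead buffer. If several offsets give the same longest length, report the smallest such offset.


Try each offset into the search buffer:
  offset=1 (pos 6, char 'c'): match length 0
  offset=2 (pos 5, char 'c'): match length 0
  offset=3 (pos 4, char 'd'): match length 0
  offset=4 (pos 3, char 'b'): match length 1
  offset=5 (pos 2, char 'b'): match length 2
  offset=6 (pos 1, char 'd'): match length 0
  offset=7 (pos 0, char 'd'): match length 0
Longest match has length 2 at offset 5.
next_char = character at position 7 + 2 = 9 -> 'c'

Best match: offset=5, length=2 (matching 'bb' starting at position 2)
LZ77 triple: (5, 2, 'c')
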